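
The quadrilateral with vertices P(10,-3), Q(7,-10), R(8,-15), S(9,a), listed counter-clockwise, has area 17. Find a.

The doubled signed area Σ (x_i y_{i+1} − x_{i+1} y_i) is linear in a.
With a=0 it equals 4; the coefficient of a is -2 (from the two edges through S).
So -2·a + 4 = 2·17 = 34 ⇒ a = -15.

-15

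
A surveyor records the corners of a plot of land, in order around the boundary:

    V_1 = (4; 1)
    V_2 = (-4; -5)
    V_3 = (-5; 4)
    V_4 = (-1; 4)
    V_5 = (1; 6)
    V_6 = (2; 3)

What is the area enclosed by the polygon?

Apply the shoelace (surveyor's) formula: 2A = Σ (x_i·y_{i+1} − x_{i+1}·y_i), indices taken mod 6.
Σ = (-16) + (-41) + (-16) + (-10) + (-9) + (-10) = -102
Area = |Σ|/2 = 51.

51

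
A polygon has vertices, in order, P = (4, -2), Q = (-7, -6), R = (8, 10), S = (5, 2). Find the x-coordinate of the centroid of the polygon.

Apply the surveyor's formula. First the cross-terms c_i = x_i·y_{i+1} − x_{i+1}·y_i:
  -38, -22, -34, -18  ⇒  2A = -112, A = -56.
Then Σ (x_i + x_{i+1})·c_i = -512, so x̄ = -512 / (6·(-56)) = 32/21.

32/21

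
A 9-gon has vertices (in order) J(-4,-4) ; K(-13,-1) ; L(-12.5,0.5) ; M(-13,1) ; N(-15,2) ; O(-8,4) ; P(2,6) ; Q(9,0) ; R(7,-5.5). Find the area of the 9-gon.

Cross-terms: -48, -19, -6, -11, -44, -56, -54, -49.5, -50  ⇒  Σ = -337.5
Area = |Σ|/2 = 168.75.

168.75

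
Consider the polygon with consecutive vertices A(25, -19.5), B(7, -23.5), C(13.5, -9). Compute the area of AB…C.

117.5

Apply the shoelace (surveyor's) formula: 2A = Σ (x_i·y_{i+1} − x_{i+1}·y_i), indices taken mod 3.
Σ = (-451) + (254.25) + (-38.25) = -235
Area = |Σ|/2 = 117.5.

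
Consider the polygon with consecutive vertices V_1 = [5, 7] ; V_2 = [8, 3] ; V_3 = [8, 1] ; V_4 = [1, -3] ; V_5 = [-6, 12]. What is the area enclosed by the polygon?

Apply Gauss's area formula: 2A = Σ (x_i·y_{i+1} − x_{i+1}·y_i), indices taken mod 5.
Cross-terms: -41, -16, -25, -6, -102  ⇒  Σ = -190
Area = |Σ|/2 = 95.

95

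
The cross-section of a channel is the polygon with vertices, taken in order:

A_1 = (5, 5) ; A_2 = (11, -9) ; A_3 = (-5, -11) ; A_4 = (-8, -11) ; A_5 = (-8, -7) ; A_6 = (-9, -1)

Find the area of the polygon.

Apply the surveyor's formula: 2A = Σ (x_i·y_{i+1} − x_{i+1}·y_i), indices taken mod 6.
Σ = (-100) + (-166) + (-33) + (-32) + (-55) + (-40) = -426
Area = |Σ|/2 = 213.

213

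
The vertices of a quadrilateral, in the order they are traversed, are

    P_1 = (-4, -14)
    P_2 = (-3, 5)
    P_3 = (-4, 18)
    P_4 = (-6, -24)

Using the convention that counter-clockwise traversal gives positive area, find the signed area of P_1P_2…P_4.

48

Apply Gauss's area formula: 2A = Σ (x_i·y_{i+1} − x_{i+1}·y_i), indices taken mod 4.
Cross-terms: -62, -34, 204, -12  ⇒  Σ = 96
Signed area = Σ/2 = 48 (positive ⇒ counter-clockwise traversal).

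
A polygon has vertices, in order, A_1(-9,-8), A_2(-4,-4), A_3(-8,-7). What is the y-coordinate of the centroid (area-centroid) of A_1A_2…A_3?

Apply the shoelace (surveyor's) formula. First the cross-terms c_i = x_i·y_{i+1} − x_{i+1}·y_i:
  4, -4, 1  ⇒  2A = 1, A = 0.5.
Then Σ (y_i + y_{i+1})·c_i = -19, so ȳ = -19 / (6·0.5) = -19/3.

-19/3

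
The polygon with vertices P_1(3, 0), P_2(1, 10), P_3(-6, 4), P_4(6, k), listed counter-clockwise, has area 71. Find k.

-8

The doubled signed area Σ (x_i y_{i+1} − x_{i+1} y_i) is linear in k.
With k=0 it equals 70; the coefficient of k is -9 (from the two edges through P_4).
So -9·k + 70 = 2·71 = 142 ⇒ k = -8.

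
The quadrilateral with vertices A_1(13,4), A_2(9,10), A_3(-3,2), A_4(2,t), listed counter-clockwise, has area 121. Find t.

The doubled signed area Σ (x_i y_{i+1} − x_{i+1} y_i) is linear in t.
With t=0 it equals 146; the coefficient of t is -16 (from the two edges through A_4).
So -16·t + 146 = 2·121 = 242 ⇒ t = -6.

-6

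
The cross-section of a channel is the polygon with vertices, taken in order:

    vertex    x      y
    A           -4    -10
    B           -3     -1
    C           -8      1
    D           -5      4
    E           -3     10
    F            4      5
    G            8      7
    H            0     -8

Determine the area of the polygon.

Apply Gauss's area formula: 2A = Σ (x_i·y_{i+1} − x_{i+1}·y_i), indices taken mod 8.
Σ = (-26) + (-11) + (-27) + (-38) + (-55) + (-12) + (-64) + (-32) = -265
Area = |Σ|/2 = 132.5.

132.5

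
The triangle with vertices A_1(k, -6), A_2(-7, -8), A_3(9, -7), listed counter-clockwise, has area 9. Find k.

Write out the shoelace sum; only the two edges meeting at A_1 involve k:
2·Area = [(9·(-6) − k·(-7)) + (k·(-8) − (-7)·(-6))] + 121
       = -1·k + 25 = 18
⇒ k = 7.

7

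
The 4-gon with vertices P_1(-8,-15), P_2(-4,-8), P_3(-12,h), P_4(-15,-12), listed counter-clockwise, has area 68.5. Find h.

-4

The doubled signed area Σ (x_i y_{i+1} − x_{i+1} y_i) is linear in h.
With h=0 it equals 181; the coefficient of h is 11 (from the two edges through P_3).
So 11·h + 181 = 2·68.5 = 137 ⇒ h = -4.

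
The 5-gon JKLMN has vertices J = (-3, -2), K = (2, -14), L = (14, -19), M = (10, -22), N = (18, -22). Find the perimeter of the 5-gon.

68

|JK| = √((5)² + (-12)²) = √169 = 13
|KL| = √((12)² + (-5)²) = √169 = 13
|LM| = √((-4)² + (-3)²) = √25 = 5
|MN| = √((8)² + (0)²) = √64 = 8
|NJ| = √((-21)² + (20)²) = √841 = 29
Perimeter = 13 + 13 + 5 + 8 + 29 = 68.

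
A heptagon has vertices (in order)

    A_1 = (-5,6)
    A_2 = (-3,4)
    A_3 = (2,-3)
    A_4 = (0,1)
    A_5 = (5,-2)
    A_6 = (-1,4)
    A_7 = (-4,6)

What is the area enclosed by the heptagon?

A_1→A_2: (-5)(4) − (-3)(6) = -2
A_2→A_3: (-3)(-3) − (2)(4) = 1
A_3→A_4: (2)(1) − (0)(-3) = 2
A_4→A_5: (0)(-2) − (5)(1) = -5
A_5→A_6: (5)(4) − (-1)(-2) = 18
A_6→A_7: (-1)(6) − (-4)(4) = 10
A_7→A_1: (-4)(6) − (-5)(6) = 6
Σ = 30
Area = |Σ|/2 = 15.

15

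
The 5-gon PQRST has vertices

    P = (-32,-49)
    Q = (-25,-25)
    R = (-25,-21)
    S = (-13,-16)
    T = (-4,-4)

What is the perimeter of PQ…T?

110

|PQ| = √((7)² + (24)²) = √625 = 25
|QR| = √((0)² + (4)²) = √16 = 4
|RS| = √((12)² + (5)²) = √169 = 13
|ST| = √((9)² + (12)²) = √225 = 15
|TP| = √((-28)² + (-45)²) = √2809 = 53
Perimeter = 25 + 4 + 13 + 15 + 53 = 110.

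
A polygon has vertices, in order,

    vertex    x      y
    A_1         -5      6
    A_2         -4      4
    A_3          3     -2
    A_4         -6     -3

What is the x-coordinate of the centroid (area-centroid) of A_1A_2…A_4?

Apply the surveyor's formula. First the cross-terms c_i = x_i·y_{i+1} − x_{i+1}·y_i:
  4, -4, -21, -51  ⇒  2A = -72, A = -36.
Then Σ (x_i + x_{i+1})·c_i = 592, so x̄ = 592 / (6·(-36)) = -74/27.

-74/27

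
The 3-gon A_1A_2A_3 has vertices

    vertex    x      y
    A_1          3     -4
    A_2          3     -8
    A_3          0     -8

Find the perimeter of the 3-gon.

12

|A_1A_2| = √((0)² + (-4)²) = √16 = 4
|A_2A_3| = √((-3)² + (0)²) = √9 = 3
|A_3A_1| = √((3)² + (4)²) = √25 = 5
Perimeter = 4 + 3 + 5 = 12.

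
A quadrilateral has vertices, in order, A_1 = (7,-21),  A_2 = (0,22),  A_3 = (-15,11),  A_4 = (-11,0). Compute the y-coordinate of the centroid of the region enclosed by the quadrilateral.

3

Apply the shoelace (surveyor's) formula. First the cross-terms c_i = x_i·y_{i+1} − x_{i+1}·y_i:
  154, 330, 121, 231  ⇒  2A = 836, A = 418.
Then Σ (y_i + y_{i+1})·c_i = 7524, so ȳ = 7524 / (6·418) = 3.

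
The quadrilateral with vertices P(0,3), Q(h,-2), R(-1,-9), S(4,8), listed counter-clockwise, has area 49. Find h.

Write out the shoelace sum; only the two edges meeting at Q involve h:
2·Area = [(0·(-2) − h·3) + (h·(-9) − (-1)·(-2))] + 40
       = -12·h + 38 = 98
⇒ h = -5.

-5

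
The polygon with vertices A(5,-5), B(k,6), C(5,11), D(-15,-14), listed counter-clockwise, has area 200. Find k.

10

The doubled signed area Σ (x_i y_{i+1} − x_{i+1} y_i) is linear in k.
With k=0 it equals 240; the coefficient of k is 16 (from the two edges through B).
So 16·k + 240 = 2·200 = 400 ⇒ k = 10.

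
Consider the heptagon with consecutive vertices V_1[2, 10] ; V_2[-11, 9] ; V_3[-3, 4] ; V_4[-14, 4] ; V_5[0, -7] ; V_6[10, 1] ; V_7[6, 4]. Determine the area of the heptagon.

204.5

Apply the shoelace (surveyor's) formula: 2A = Σ (x_i·y_{i+1} − x_{i+1}·y_i), indices taken mod 7.
Σ = (128) + (-17) + (44) + (98) + (70) + (34) + (52) = 409
Area = |Σ|/2 = 204.5.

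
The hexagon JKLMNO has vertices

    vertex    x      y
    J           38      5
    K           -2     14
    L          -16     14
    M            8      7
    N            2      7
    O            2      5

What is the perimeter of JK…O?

124

|JK| = √((-40)² + (9)²) = √1681 = 41
|KL| = √((-14)² + (0)²) = √196 = 14
|LM| = √((24)² + (-7)²) = √625 = 25
|MN| = √((-6)² + (0)²) = √36 = 6
|NO| = √((0)² + (-2)²) = √4 = 2
|OJ| = √((36)² + (0)²) = √1296 = 36
Perimeter = 41 + 14 + 25 + 6 + 2 + 36 = 124.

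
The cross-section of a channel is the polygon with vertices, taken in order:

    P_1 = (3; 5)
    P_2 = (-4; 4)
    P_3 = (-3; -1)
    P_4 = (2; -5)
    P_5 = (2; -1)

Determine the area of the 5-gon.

Σ = (32) + (16) + (17) + (8) + (13) = 86
Area = |Σ|/2 = 43.

43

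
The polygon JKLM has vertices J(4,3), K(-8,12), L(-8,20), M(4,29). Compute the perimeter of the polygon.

|JK| = √((-12)² + (9)²) = √225 = 15
|KL| = √((0)² + (8)²) = √64 = 8
|LM| = √((12)² + (9)²) = √225 = 15
|MJ| = √((0)² + (-26)²) = √676 = 26
Perimeter = 15 + 8 + 15 + 26 = 64.

64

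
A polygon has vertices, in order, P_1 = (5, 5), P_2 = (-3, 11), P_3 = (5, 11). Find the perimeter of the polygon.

24

|P_1P_2| = √((-8)² + (6)²) = √100 = 10
|P_2P_3| = √((8)² + (0)²) = √64 = 8
|P_3P_1| = √((0)² + (-6)²) = √36 = 6
Perimeter = 10 + 8 + 6 = 24.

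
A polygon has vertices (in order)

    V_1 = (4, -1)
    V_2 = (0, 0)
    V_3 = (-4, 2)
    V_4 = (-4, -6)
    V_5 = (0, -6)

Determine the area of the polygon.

40

Apply the shoelace (surveyor's) formula: 2A = Σ (x_i·y_{i+1} − x_{i+1}·y_i), indices taken mod 5.
Σ = (0) + (0) + (32) + (24) + (24) = 80
Area = |Σ|/2 = 40.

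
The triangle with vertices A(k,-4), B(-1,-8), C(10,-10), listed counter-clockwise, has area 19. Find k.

The doubled signed area Σ (x_i y_{i+1} − x_{i+1} y_i) is linear in k.
With k=0 it equals 46; the coefficient of k is 2 (from the two edges through A).
So 2·k + 46 = 2·19 = 38 ⇒ k = -4.

-4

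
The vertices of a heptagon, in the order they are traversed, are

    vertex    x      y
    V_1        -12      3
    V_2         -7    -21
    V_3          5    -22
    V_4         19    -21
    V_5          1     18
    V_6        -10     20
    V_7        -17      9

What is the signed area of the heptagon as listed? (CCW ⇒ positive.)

Cross-terms: 273, 259, 313, 363, 200, 250, 57  ⇒  Σ = 1715
Signed area = Σ/2 = 857.5 (positive ⇒ counter-clockwise traversal).

857.5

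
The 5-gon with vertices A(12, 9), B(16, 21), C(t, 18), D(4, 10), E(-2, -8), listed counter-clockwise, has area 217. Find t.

The doubled signed area Σ (x_i y_{i+1} − x_{i+1} y_i) is linear in t.
With t=0 it equals 390; the coefficient of t is -11 (from the two edges through C).
So -11·t + 390 = 2·217 = 434 ⇒ t = -4.

-4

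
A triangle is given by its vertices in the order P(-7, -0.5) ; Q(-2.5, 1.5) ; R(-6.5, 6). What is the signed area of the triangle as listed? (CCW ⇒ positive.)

14.125

Apply the surveyor's formula: 2A = Σ (x_i·y_{i+1} − x_{i+1}·y_i), indices taken mod 3.
Cross-terms: -11.75, -5.25, 45.25  ⇒  Σ = 28.25
Signed area = Σ/2 = 14.125 (positive ⇒ counter-clockwise traversal).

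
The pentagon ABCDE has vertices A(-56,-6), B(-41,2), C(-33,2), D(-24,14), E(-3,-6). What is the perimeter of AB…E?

122

|AB| = √((15)² + (8)²) = √289 = 17
|BC| = √((8)² + (0)²) = √64 = 8
|CD| = √((9)² + (12)²) = √225 = 15
|DE| = √((21)² + (-20)²) = √841 = 29
|EA| = √((-53)² + (0)²) = √2809 = 53
Perimeter = 17 + 8 + 15 + 29 + 53 = 122.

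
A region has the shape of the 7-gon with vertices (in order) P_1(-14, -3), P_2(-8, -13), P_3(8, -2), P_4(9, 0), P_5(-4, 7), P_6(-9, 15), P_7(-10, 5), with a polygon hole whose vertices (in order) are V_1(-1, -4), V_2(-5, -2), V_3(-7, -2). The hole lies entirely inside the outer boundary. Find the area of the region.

281.5

Outer boundary:
Apply Gauss's area formula: 2A = Σ (x_i·y_{i+1} − x_{i+1}·y_i), indices taken mod 7.
Σ = (158) + (120) + (18) + (63) + (3) + (105) + (100) = 567
Area = |Σ|/2 = 283.5.
Hole:
Apply the shoelace (surveyor's) formula: 2A = Σ (x_i·y_{i+1} − x_{i+1}·y_i), indices taken mod 3.
V_1→V_2: (-1)(-2) − (-5)(-4) = -18
V_2→V_3: (-5)(-2) − (-7)(-2) = -4
V_3→V_1: (-7)(-4) − (-1)(-2) = 26
Σ = 4
Area = |Σ|/2 = 2.
Net area = 283.5 − 2 = 281.5.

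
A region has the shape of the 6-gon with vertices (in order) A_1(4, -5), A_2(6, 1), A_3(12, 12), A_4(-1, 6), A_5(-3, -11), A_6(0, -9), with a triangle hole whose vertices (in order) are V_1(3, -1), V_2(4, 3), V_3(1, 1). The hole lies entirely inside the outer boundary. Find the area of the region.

130

Outer boundary:
A_1→A_2: (4)(1) − (6)(-5) = 34
A_2→A_3: (6)(12) − (12)(1) = 60
A_3→A_4: (12)(6) − (-1)(12) = 84
A_4→A_5: (-1)(-11) − (-3)(6) = 29
A_5→A_6: (-3)(-9) − (0)(-11) = 27
A_6→A_1: (0)(-5) − (4)(-9) = 36
Σ = 270
Area = |Σ|/2 = 135.
Hole:
V_1→V_2: (3)(3) − (4)(-1) = 13
V_2→V_3: (4)(1) − (1)(3) = 1
V_3→V_1: (1)(-1) − (3)(1) = -4
Σ = 10
Area = |Σ|/2 = 5.
Net area = 135 − 5 = 130.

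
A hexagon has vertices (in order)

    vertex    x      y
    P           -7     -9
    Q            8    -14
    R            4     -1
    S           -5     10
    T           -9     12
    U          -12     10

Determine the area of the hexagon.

Apply the shoelace formula: 2A = Σ (x_i·y_{i+1} − x_{i+1}·y_i), indices taken mod 6.
Σ = (170) + (48) + (35) + (30) + (54) + (178) = 515
Area = |Σ|/2 = 257.5.

257.5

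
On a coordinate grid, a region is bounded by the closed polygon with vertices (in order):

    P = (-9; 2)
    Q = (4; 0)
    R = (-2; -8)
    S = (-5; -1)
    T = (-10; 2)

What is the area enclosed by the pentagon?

Apply the surveyor's formula: 2A = Σ (x_i·y_{i+1} − x_{i+1}·y_i), indices taken mod 5.
Σ = (-8) + (-32) + (-38) + (-20) + (-2) = -100
Area = |Σ|/2 = 50.

50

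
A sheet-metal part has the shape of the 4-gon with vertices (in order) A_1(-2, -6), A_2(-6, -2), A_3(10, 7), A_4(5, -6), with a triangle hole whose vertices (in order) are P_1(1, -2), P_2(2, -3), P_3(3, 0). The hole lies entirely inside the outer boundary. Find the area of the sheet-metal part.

Outer boundary:
Apply the shoelace (surveyor's) formula: 2A = Σ (x_i·y_{i+1} − x_{i+1}·y_i), indices taken mod 4.
Σ = (-32) + (-22) + (-95) + (-42) = -191
Area = |Σ|/2 = 95.5.
Hole:
Apply the shoelace (surveyor's) formula: 2A = Σ (x_i·y_{i+1} − x_{i+1}·y_i), indices taken mod 3.
Cross-terms: 1, 9, -6  ⇒  Σ = 4
Area = |Σ|/2 = 2.
Net area = 95.5 − 2 = 93.5.

93.5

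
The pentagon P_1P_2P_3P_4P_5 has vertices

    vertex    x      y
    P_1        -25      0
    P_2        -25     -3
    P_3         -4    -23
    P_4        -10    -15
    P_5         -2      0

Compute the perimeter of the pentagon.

|P_1P_2| = √((0)² + (-3)²) = √9 = 3
|P_2P_3| = √((21)² + (-20)²) = √841 = 29
|P_3P_4| = √((-6)² + (8)²) = √100 = 10
|P_4P_5| = √((8)² + (15)²) = √289 = 17
|P_5P_1| = √((-23)² + (0)²) = √529 = 23
Perimeter = 3 + 29 + 10 + 17 + 23 = 82.

82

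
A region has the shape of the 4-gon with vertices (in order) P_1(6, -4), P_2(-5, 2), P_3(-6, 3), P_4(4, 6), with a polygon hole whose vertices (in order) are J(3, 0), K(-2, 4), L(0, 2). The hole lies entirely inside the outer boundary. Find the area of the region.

54.5

Outer boundary:
Apply the surveyor's formula: 2A = Σ (x_i·y_{i+1} − x_{i+1}·y_i), indices taken mod 4.
P_1→P_2: (6)(2) − (-5)(-4) = -8
P_2→P_3: (-5)(3) − (-6)(2) = -3
P_3→P_4: (-6)(6) − (4)(3) = -48
P_4→P_1: (4)(-4) − (6)(6) = -52
Σ = -111
Area = |Σ|/2 = 55.5.
Hole:
Σ = (12) + (-4) + (-6) = 2
Area = |Σ|/2 = 1.
Net area = 55.5 − 1 = 54.5.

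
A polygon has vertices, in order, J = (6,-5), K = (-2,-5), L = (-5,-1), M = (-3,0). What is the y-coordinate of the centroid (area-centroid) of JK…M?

-466/153

Apply the shoelace formula. First the cross-terms c_i = x_i·y_{i+1} − x_{i+1}·y_i:
  -40, -23, -3, 15  ⇒  2A = -51, A = -25.5.
Then Σ (y_i + y_{i+1})·c_i = 466, so ȳ = 466 / (6·(-25.5)) = -466/153.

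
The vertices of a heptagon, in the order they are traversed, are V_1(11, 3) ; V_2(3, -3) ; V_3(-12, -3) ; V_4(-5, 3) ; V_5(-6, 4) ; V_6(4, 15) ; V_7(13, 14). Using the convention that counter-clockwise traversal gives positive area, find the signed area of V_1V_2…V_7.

Σ = (-42) + (-45) + (-51) + (-2) + (-106) + (-139) + (-115) = -500
Signed area = Σ/2 = -250 (negative ⇒ clockwise traversal).

-250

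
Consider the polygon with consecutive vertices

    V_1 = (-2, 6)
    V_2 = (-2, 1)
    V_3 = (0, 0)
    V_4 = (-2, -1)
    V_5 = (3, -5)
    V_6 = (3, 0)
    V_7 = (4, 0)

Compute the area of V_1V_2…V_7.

Apply Gauss's area formula: 2A = Σ (x_i·y_{i+1} − x_{i+1}·y_i), indices taken mod 7.
Σ = (10) + (0) + (0) + (13) + (15) + (0) + (24) = 62
Area = |Σ|/2 = 31.

31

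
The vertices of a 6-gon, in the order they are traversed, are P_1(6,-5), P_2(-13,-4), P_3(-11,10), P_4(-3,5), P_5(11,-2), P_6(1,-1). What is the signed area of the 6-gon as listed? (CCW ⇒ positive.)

-172.5

Σ = (-89) + (-174) + (-25) + (-49) + (-9) + (1) = -345
Signed area = Σ/2 = -172.5 (negative ⇒ clockwise traversal).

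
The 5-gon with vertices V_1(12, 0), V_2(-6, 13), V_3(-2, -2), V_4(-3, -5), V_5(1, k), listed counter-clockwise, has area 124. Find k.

The doubled signed area Σ (x_i y_{i+1} − x_{i+1} y_i) is linear in k.
With k=0 it equals 203; the coefficient of k is -15 (from the two edges through V_5).
So -15·k + 203 = 2·124 = 248 ⇒ k = -3.

-3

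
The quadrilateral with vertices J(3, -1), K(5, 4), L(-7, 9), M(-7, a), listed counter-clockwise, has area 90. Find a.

The doubled signed area Σ (x_i y_{i+1} − x_{i+1} y_i) is linear in a.
With a=0 it equals 160; the coefficient of a is -10 (from the two edges through M).
So -10·a + 160 = 2·90 = 180 ⇒ a = -2.

-2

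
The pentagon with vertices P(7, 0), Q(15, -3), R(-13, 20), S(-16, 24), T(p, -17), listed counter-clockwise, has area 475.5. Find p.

-13

The doubled signed area Σ (x_i y_{i+1} − x_{i+1} y_i) is linear in p.
With p=0 it equals 639; the coefficient of p is -24 (from the two edges through T).
So -24·p + 639 = 2·475.5 = 951 ⇒ p = -13.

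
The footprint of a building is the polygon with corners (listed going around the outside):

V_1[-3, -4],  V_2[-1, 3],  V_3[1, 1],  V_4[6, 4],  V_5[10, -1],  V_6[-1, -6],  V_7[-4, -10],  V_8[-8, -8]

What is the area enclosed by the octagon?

90

Apply the shoelace formula: 2A = Σ (x_i·y_{i+1} − x_{i+1}·y_i), indices taken mod 8.
Σ = (-13) + (-4) + (-2) + (-46) + (-61) + (-14) + (-48) + (8) = -180
Area = |Σ|/2 = 90.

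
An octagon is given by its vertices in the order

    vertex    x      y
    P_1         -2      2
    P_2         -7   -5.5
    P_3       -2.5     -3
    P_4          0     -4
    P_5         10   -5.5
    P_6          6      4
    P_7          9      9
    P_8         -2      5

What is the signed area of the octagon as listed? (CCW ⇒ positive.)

121.125

Σ = (25) + (7.25) + (10) + (40) + (73) + (18) + (63) + (6) = 242.25
Signed area = Σ/2 = 121.125 (positive ⇒ counter-clockwise traversal).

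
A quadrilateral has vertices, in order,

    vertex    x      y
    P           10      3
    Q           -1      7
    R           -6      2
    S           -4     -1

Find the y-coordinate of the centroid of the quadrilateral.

44/15

Apply the shoelace formula. First the cross-terms c_i = x_i·y_{i+1} − x_{i+1}·y_i:
  73, 40, 14, -2  ⇒  2A = 125, A = 62.5.
Then Σ (y_i + y_{i+1})·c_i = 1100, so ȳ = 1100 / (6·62.5) = 44/15.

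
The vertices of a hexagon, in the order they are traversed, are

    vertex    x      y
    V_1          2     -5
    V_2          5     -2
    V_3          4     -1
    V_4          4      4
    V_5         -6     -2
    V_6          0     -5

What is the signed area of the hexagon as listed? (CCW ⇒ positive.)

Σ = (21) + (3) + (20) + (16) + (30) + (10) = 100
Signed area = Σ/2 = 50 (positive ⇒ counter-clockwise traversal).

50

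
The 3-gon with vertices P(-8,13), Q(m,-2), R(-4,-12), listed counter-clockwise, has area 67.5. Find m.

Write out the shoelace sum; only the two edges meeting at Q involve m:
2·Area = [((-8)·(-2) − m·13) + (m·(-12) − (-4)·(-2))] + -148
       = -25·m + -140 = 135
⇒ m = -11.

-11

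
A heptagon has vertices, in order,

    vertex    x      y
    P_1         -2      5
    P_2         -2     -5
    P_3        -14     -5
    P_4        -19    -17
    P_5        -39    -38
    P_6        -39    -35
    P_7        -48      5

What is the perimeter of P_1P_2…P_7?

|P_1P_2| = √((0)² + (-10)²) = √100 = 10
|P_2P_3| = √((-12)² + (0)²) = √144 = 12
|P_3P_4| = √((-5)² + (-12)²) = √169 = 13
|P_4P_5| = √((-20)² + (-21)²) = √841 = 29
|P_5P_6| = √((0)² + (3)²) = √9 = 3
|P_6P_7| = √((-9)² + (40)²) = √1681 = 41
|P_7P_1| = √((46)² + (0)²) = √2116 = 46
Perimeter = 10 + 12 + 13 + 29 + 3 + 41 + 46 = 154.

154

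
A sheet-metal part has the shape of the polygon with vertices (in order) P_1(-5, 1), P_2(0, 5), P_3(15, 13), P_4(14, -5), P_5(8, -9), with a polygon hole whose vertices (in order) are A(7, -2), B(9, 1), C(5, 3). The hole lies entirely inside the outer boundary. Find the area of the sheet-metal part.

232

Outer boundary:
Apply the surveyor's formula: 2A = Σ (x_i·y_{i+1} − x_{i+1}·y_i), indices taken mod 5.
P_1→P_2: (-5)(5) − (0)(1) = -25
P_2→P_3: (0)(13) − (15)(5) = -75
P_3→P_4: (15)(-5) − (14)(13) = -257
P_4→P_5: (14)(-9) − (8)(-5) = -86
P_5→P_1: (8)(1) − (-5)(-9) = -37
Σ = -480
Area = |Σ|/2 = 240.
Hole:
A→B: (7)(1) − (9)(-2) = 25
B→C: (9)(3) − (5)(1) = 22
C→A: (5)(-2) − (7)(3) = -31
Σ = 16
Area = |Σ|/2 = 8.
Net area = 240 − 8 = 232.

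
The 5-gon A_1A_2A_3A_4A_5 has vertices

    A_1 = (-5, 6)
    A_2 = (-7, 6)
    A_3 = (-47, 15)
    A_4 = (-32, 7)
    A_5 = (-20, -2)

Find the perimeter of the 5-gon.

92

|A_1A_2| = √((-2)² + (0)²) = √4 = 2
|A_2A_3| = √((-40)² + (9)²) = √1681 = 41
|A_3A_4| = √((15)² + (-8)²) = √289 = 17
|A_4A_5| = √((12)² + (-9)²) = √225 = 15
|A_5A_1| = √((15)² + (8)²) = √289 = 17
Perimeter = 2 + 41 + 17 + 15 + 17 = 92.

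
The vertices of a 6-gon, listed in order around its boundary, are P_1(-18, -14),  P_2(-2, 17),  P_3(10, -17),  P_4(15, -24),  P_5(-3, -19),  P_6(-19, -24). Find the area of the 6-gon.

Apply the shoelace formula: 2A = Σ (x_i·y_{i+1} − x_{i+1}·y_i), indices taken mod 6.
Σ = (-334) + (-136) + (15) + (-357) + (-289) + (-166) = -1267
Area = |Σ|/2 = 633.5.

633.5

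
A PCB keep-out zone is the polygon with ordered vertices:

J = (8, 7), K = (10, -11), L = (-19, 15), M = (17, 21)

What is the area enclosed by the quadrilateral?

Apply the shoelace formula: 2A = Σ (x_i·y_{i+1} − x_{i+1}·y_i), indices taken mod 4.
Σ = (-158) + (-59) + (-654) + (-49) = -920
Area = |Σ|/2 = 460.

460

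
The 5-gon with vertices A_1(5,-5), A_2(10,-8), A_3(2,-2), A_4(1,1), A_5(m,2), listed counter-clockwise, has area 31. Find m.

-10

Write out the shoelace sum; only the two edges meeting at A_5 involve m:
2·Area = [(1·2 − m·1) + (m·(-5) − 5·2)] + 10
       = -6·m + 2 = 62
⇒ m = -10.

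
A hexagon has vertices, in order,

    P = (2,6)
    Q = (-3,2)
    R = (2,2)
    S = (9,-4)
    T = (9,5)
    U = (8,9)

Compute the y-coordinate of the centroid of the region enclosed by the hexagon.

Apply the surveyor's formula. First the cross-terms c_i = x_i·y_{i+1} − x_{i+1}·y_i:
  22, -10, -26, 81, 41, 30  ⇒  2A = 138, A = 69.
Then Σ (y_i + y_{i+1})·c_i = 1293, so ȳ = 1293 / (6·69) = 431/138.

431/138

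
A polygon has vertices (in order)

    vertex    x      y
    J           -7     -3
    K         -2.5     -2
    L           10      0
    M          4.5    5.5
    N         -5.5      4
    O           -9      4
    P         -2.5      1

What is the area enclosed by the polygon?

Apply the shoelace (surveyor's) formula: 2A = Σ (x_i·y_{i+1} − x_{i+1}·y_i), indices taken mod 7.
Σ = (6.5) + (20) + (55) + (48.25) + (14) + (1) + (14.5) = 159.25
Area = |Σ|/2 = 79.625.

79.625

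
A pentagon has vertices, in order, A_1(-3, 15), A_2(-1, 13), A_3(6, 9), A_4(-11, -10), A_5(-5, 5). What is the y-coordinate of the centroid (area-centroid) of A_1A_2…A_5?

Apply the shoelace formula. First the cross-terms c_i = x_i·y_{i+1} − x_{i+1}·y_i:
  -24, -87, 39, -105, -60  ⇒  2A = -237, A = -118.5.
Then Σ (y_i + y_{i+1})·c_i = -3300, so ȳ = -3300 / (6·(-118.5)) = 1100/237.

1100/237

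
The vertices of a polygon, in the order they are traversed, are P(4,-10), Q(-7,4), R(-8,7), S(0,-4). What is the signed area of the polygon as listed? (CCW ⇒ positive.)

-11.5

Apply the shoelace formula: 2A = Σ (x_i·y_{i+1} − x_{i+1}·y_i), indices taken mod 4.
Σ = (-54) + (-17) + (32) + (16) = -23
Signed area = Σ/2 = -11.5 (negative ⇒ clockwise traversal).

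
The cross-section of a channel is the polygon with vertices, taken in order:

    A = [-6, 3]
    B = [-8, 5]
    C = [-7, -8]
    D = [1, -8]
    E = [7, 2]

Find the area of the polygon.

Apply the shoelace (surveyor's) formula: 2A = Σ (x_i·y_{i+1} − x_{i+1}·y_i), indices taken mod 5.
Σ = (-6) + (99) + (64) + (58) + (33) = 248
Area = |Σ|/2 = 124.

124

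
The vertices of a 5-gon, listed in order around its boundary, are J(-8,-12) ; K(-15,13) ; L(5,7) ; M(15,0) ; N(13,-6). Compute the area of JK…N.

426.5

Cross-terms: -284, -170, -105, -90, -204  ⇒  Σ = -853
Area = |Σ|/2 = 426.5.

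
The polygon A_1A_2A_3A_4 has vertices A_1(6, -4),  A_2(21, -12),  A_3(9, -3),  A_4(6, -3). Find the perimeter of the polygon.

|A_1A_2| = √((15)² + (-8)²) = √289 = 17
|A_2A_3| = √((-12)² + (9)²) = √225 = 15
|A_3A_4| = √((-3)² + (0)²) = √9 = 3
|A_4A_1| = √((0)² + (-1)²) = √1 = 1
Perimeter = 17 + 15 + 3 + 1 = 36.

36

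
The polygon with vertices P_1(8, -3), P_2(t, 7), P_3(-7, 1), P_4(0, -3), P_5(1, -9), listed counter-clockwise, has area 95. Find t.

The doubled signed area Σ (x_i y_{i+1} − x_{i+1} y_i) is linear in t.
With t=0 it equals 198; the coefficient of t is 4 (from the two edges through P_2).
So 4·t + 198 = 2·95 = 190 ⇒ t = -2.

-2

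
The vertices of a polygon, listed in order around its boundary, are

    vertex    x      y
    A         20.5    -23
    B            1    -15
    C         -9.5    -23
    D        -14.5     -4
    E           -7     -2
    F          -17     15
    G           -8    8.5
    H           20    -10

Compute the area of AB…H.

626.5

Cross-terms: -284.5, -165.5, -295.5, 1, -139, -24.5, -90, -255  ⇒  Σ = -1253
Area = |Σ|/2 = 626.5.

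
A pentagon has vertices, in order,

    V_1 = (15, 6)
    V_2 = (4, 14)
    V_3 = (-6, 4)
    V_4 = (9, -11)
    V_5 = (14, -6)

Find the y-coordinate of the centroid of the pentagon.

Apply the shoelace (surveyor's) formula. First the cross-terms c_i = x_i·y_{i+1} − x_{i+1}·y_i:
  186, 100, 30, 100, 174  ⇒  2A = 590, A = 295.
Then Σ (y_i + y_{i+1})·c_i = 3610, so ȳ = 3610 / (6·295) = 361/177.

361/177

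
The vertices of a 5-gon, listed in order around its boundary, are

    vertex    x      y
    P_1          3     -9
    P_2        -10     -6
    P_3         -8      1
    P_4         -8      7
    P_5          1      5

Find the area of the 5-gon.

142.5

Cross-terms: -108, -58, -48, -47, -24  ⇒  Σ = -285
Area = |Σ|/2 = 142.5.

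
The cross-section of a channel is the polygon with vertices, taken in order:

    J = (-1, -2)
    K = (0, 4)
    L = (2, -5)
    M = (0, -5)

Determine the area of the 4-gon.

Apply the surveyor's formula: 2A = Σ (x_i·y_{i+1} − x_{i+1}·y_i), indices taken mod 4.
J→K: (-1)(4) − (0)(-2) = -4
K→L: (0)(-5) − (2)(4) = -8
L→M: (2)(-5) − (0)(-5) = -10
M→J: (0)(-2) − (-1)(-5) = -5
Σ = -27
Area = |Σ|/2 = 13.5.

13.5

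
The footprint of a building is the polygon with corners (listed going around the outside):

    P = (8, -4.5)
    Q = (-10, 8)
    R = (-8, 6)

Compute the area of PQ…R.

Apply the shoelace (surveyor's) formula: 2A = Σ (x_i·y_{i+1} − x_{i+1}·y_i), indices taken mod 3.
P→Q: (8)(8) − (-10)(-4.5) = 19
Q→R: (-10)(6) − (-8)(8) = 4
R→P: (-8)(-4.5) − (8)(6) = -12
Σ = 11
Area = |Σ|/2 = 5.5.

5.5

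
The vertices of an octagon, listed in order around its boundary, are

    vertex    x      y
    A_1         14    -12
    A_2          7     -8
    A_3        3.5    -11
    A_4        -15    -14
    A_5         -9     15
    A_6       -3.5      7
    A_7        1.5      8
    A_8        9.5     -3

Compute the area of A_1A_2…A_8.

Σ = (-28) + (-49) + (-214) + (-351) + (-10.5) + (-38.5) + (-80.5) + (-72) = -843.5
Area = |Σ|/2 = 421.75.

421.75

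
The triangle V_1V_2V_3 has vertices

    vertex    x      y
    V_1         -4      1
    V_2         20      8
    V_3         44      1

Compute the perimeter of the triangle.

98

|V_1V_2| = √((24)² + (7)²) = √625 = 25
|V_2V_3| = √((24)² + (-7)²) = √625 = 25
|V_3V_1| = √((-48)² + (0)²) = √2304 = 48
Perimeter = 25 + 25 + 48 = 98.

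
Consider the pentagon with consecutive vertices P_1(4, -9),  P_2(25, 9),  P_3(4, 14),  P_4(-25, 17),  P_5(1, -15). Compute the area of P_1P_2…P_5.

701

Apply the surveyor's formula: 2A = Σ (x_i·y_{i+1} − x_{i+1}·y_i), indices taken mod 5.
P_1→P_2: (4)(9) − (25)(-9) = 261
P_2→P_3: (25)(14) − (4)(9) = 314
P_3→P_4: (4)(17) − (-25)(14) = 418
P_4→P_5: (-25)(-15) − (1)(17) = 358
P_5→P_1: (1)(-9) − (4)(-15) = 51
Σ = 1402
Area = |Σ|/2 = 701.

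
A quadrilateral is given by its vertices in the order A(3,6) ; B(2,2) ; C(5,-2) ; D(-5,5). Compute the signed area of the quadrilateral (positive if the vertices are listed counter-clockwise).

-25

Apply the shoelace formula: 2A = Σ (x_i·y_{i+1} − x_{i+1}·y_i), indices taken mod 4.
A→B: (3)(2) − (2)(6) = -6
B→C: (2)(-2) − (5)(2) = -14
C→D: (5)(5) − (-5)(-2) = 15
D→A: (-5)(6) − (3)(5) = -45
Σ = -50
Signed area = Σ/2 = -25 (negative ⇒ clockwise traversal).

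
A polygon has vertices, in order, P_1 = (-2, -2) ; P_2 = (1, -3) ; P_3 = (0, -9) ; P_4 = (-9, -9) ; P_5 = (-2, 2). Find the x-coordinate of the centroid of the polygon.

-538/165

Apply the shoelace (surveyor's) formula. First the cross-terms c_i = x_i·y_{i+1} − x_{i+1}·y_i:
  8, -9, -81, -36, 8  ⇒  2A = -110, A = -55.
Then Σ (x_i + x_{i+1})·c_i = 1076, so x̄ = 1076 / (6·(-55)) = -538/165.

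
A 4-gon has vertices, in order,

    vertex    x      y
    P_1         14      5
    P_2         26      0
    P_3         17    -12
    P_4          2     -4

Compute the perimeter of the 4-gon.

60

|P_1P_2| = √((12)² + (-5)²) = √169 = 13
|P_2P_3| = √((-9)² + (-12)²) = √225 = 15
|P_3P_4| = √((-15)² + (8)²) = √289 = 17
|P_4P_1| = √((12)² + (9)²) = √225 = 15
Perimeter = 13 + 15 + 17 + 15 = 60.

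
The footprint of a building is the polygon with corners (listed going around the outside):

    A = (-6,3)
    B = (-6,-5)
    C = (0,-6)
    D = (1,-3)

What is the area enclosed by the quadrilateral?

Apply the surveyor's formula: 2A = Σ (x_i·y_{i+1} − x_{i+1}·y_i), indices taken mod 4.
Σ = (48) + (36) + (6) + (-15) = 75
Area = |Σ|/2 = 37.5.

37.5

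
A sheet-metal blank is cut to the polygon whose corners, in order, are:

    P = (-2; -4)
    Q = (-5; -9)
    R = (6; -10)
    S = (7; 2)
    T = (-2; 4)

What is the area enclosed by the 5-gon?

116

Apply Gauss's area formula: 2A = Σ (x_i·y_{i+1} − x_{i+1}·y_i), indices taken mod 5.
P→Q: (-2)(-9) − (-5)(-4) = -2
Q→R: (-5)(-10) − (6)(-9) = 104
R→S: (6)(2) − (7)(-10) = 82
S→T: (7)(4) − (-2)(2) = 32
T→P: (-2)(-4) − (-2)(4) = 16
Σ = 232
Area = |Σ|/2 = 116.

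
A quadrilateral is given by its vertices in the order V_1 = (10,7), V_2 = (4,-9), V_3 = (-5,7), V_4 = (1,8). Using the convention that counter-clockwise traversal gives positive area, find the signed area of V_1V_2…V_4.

Apply Gauss's area formula: 2A = Σ (x_i·y_{i+1} − x_{i+1}·y_i), indices taken mod 4.
Σ = (-118) + (-17) + (-47) + (-73) = -255
Signed area = Σ/2 = -127.5 (negative ⇒ clockwise traversal).

-127.5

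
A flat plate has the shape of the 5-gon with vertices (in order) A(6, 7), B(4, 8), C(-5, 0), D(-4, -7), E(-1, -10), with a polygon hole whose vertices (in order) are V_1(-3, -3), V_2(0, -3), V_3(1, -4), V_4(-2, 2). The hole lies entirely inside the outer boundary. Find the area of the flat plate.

Outer boundary:
Σ = (20) + (40) + (35) + (33) + (53) = 181
Area = |Σ|/2 = 90.5.
Hole:
Apply the shoelace (surveyor's) formula: 2A = Σ (x_i·y_{i+1} − x_{i+1}·y_i), indices taken mod 4.
Cross-terms: 9, 3, -6, 12  ⇒  Σ = 18
Area = |Σ|/2 = 9.
Net area = 90.5 − 9 = 81.5.

81.5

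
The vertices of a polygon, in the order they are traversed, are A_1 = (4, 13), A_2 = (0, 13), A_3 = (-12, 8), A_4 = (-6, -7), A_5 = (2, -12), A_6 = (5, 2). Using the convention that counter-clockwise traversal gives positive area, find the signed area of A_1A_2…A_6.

Σ = (52) + (156) + (132) + (86) + (64) + (57) = 547
Signed area = Σ/2 = 273.5 (positive ⇒ counter-clockwise traversal).

273.5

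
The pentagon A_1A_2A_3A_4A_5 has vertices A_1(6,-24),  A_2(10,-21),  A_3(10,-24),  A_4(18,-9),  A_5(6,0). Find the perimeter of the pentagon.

64

|A_1A_2| = √((4)² + (3)²) = √25 = 5
|A_2A_3| = √((0)² + (-3)²) = √9 = 3
|A_3A_4| = √((8)² + (15)²) = √289 = 17
|A_4A_5| = √((-12)² + (9)²) = √225 = 15
|A_5A_1| = √((0)² + (-24)²) = √576 = 24
Perimeter = 5 + 3 + 17 + 15 + 24 = 64.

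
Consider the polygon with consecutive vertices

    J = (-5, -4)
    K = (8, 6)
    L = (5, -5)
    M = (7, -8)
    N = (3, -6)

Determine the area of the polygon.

Apply the shoelace (surveyor's) formula: 2A = Σ (x_i·y_{i+1} − x_{i+1}·y_i), indices taken mod 5.
Σ = (2) + (-70) + (-5) + (-18) + (-42) = -133
Area = |Σ|/2 = 66.5.

66.5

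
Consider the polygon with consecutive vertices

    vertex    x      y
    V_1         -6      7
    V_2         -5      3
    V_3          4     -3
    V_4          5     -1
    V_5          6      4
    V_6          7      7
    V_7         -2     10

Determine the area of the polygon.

V_1→V_2: (-6)(3) − (-5)(7) = 17
V_2→V_3: (-5)(-3) − (4)(3) = 3
V_3→V_4: (4)(-1) − (5)(-3) = 11
V_4→V_5: (5)(4) − (6)(-1) = 26
V_5→V_6: (6)(7) − (7)(4) = 14
V_6→V_7: (7)(10) − (-2)(7) = 84
V_7→V_1: (-2)(7) − (-6)(10) = 46
Σ = 201
Area = |Σ|/2 = 100.5.

100.5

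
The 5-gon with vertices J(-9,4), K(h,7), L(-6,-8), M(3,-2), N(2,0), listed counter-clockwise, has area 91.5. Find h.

-13

The doubled signed area Σ (x_i y_{i+1} − x_{i+1} y_i) is linear in h.
With h=0 it equals 27; the coefficient of h is -12 (from the two edges through K).
So -12·h + 27 = 2·91.5 = 183 ⇒ h = -13.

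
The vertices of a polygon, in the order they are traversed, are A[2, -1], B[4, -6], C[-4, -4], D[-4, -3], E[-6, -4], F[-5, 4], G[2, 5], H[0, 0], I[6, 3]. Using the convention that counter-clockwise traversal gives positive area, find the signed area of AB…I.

-71.5

Apply the surveyor's formula: 2A = Σ (x_i·y_{i+1} − x_{i+1}·y_i), indices taken mod 9.
Σ = (-8) + (-40) + (-4) + (-2) + (-44) + (-33) + (0) + (0) + (-12) = -143
Signed area = Σ/2 = -71.5 (negative ⇒ clockwise traversal).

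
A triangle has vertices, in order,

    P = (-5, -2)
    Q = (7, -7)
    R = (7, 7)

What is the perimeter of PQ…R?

|PQ| = √((12)² + (-5)²) = √169 = 13
|QR| = √((0)² + (14)²) = √196 = 14
|RP| = √((-12)² + (-9)²) = √225 = 15
Perimeter = 13 + 14 + 15 = 42.

42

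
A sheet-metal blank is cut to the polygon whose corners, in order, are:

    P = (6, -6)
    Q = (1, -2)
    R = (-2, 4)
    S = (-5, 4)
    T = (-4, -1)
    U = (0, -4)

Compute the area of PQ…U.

Σ = (-6) + (0) + (12) + (21) + (16) + (24) = 67
Area = |Σ|/2 = 33.5.

33.5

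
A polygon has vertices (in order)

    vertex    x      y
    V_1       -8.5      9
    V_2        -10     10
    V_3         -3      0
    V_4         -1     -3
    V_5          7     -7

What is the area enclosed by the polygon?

37.75

Apply the surveyor's formula: 2A = Σ (x_i·y_{i+1} − x_{i+1}·y_i), indices taken mod 5.
Cross-terms: 5, 30, 9, 28, 3.5  ⇒  Σ = 75.5
Area = |Σ|/2 = 37.75.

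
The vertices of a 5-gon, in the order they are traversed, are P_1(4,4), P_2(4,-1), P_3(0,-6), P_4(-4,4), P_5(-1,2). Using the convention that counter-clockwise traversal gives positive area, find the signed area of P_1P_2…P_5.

-42

Apply the shoelace (surveyor's) formula: 2A = Σ (x_i·y_{i+1} − x_{i+1}·y_i), indices taken mod 5.
P_1→P_2: (4)(-1) − (4)(4) = -20
P_2→P_3: (4)(-6) − (0)(-1) = -24
P_3→P_4: (0)(4) − (-4)(-6) = -24
P_4→P_5: (-4)(2) − (-1)(4) = -4
P_5→P_1: (-1)(4) − (4)(2) = -12
Σ = -84
Signed area = Σ/2 = -42 (negative ⇒ clockwise traversal).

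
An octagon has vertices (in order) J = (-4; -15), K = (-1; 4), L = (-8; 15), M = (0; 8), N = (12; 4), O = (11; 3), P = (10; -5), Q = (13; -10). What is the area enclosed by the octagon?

Apply the shoelace (surveyor's) formula: 2A = Σ (x_i·y_{i+1} − x_{i+1}·y_i), indices taken mod 8.
J→K: (-4)(4) − (-1)(-15) = -31
K→L: (-1)(15) − (-8)(4) = 17
L→M: (-8)(8) − (0)(15) = -64
M→N: (0)(4) − (12)(8) = -96
N→O: (12)(3) − (11)(4) = -8
O→P: (11)(-5) − (10)(3) = -85
P→Q: (10)(-10) − (13)(-5) = -35
Q→J: (13)(-15) − (-4)(-10) = -235
Σ = -537
Area = |Σ|/2 = 268.5.

268.5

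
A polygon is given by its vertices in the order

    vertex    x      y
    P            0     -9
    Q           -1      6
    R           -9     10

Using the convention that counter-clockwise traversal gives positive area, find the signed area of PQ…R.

Cross-terms: -9, 44, 81  ⇒  Σ = 116
Signed area = Σ/2 = 58 (positive ⇒ counter-clockwise traversal).

58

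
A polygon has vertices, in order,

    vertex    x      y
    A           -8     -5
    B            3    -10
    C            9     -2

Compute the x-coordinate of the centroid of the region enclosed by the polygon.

Apply the shoelace (surveyor's) formula. First the cross-terms c_i = x_i·y_{i+1} − x_{i+1}·y_i:
  95, 84, -61  ⇒  2A = 118, A = 59.
Then Σ (x_i + x_{i+1})·c_i = 472, so x̄ = 472 / (6·59) = 4/3.

4/3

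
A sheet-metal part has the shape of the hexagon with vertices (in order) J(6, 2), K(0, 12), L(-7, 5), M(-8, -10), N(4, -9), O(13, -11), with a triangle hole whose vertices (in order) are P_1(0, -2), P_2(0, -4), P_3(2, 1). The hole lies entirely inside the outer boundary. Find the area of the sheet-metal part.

Outer boundary:
Apply the surveyor's formula: 2A = Σ (x_i·y_{i+1} − x_{i+1}·y_i), indices taken mod 6.
Cross-terms: 72, 84, 110, 112, 73, 92  ⇒  Σ = 543
Area = |Σ|/2 = 271.5.
Hole:
Apply the shoelace (surveyor's) formula: 2A = Σ (x_i·y_{i+1} − x_{i+1}·y_i), indices taken mod 3.
P_1→P_2: (0)(-4) − (0)(-2) = 0
P_2→P_3: (0)(1) − (2)(-4) = 8
P_3→P_1: (2)(-2) − (0)(1) = -4
Σ = 4
Area = |Σ|/2 = 2.
Net area = 271.5 − 2 = 269.5.

269.5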